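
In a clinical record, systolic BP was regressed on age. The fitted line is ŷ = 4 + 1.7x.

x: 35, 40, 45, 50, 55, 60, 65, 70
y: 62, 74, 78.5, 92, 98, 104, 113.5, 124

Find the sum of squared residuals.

SSE = 25.5

x=35: ŷ = 4 + 1.7·35 = 63.5; e = 62 − 63.5 = -1.5
x=40: ŷ = 4 + 1.7·40 = 72; e = 74 − 72 = 2
x=45: ŷ = 4 + 1.7·45 = 80.5; e = 78.5 − 80.5 = -2
x=50: ŷ = 4 + 1.7·50 = 89; e = 92 − 89 = 3
x=55: ŷ = 4 + 1.7·55 = 97.5; e = 98 − 97.5 = 0.5
x=60: ŷ = 4 + 1.7·60 = 106; e = 104 − 106 = -2
x=65: ŷ = 4 + 1.7·65 = 114.5; e = 113.5 − 114.5 = -1
x=70: ŷ = 4 + 1.7·70 = 123; e = 124 − 123 = 1
SSE = 2.25 + 4 + 4 + 9 + 0.25 + 4 + 1 + 1 = 25.5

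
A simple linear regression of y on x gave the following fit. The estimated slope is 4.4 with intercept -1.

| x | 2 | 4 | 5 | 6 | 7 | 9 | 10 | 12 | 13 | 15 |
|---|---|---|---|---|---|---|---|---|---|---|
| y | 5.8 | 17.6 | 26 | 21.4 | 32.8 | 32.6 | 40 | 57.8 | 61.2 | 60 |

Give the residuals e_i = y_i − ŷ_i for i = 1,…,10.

-2, 1, 5, -4, 3, -6, -3, 6, 5, -5

x=2: ŷ = -1 + 4.4·2 = 7.8; e = 5.8 − 7.8 = -2
x=4: ŷ = -1 + 4.4·4 = 16.6; e = 17.6 − 16.6 = 1
x=5: ŷ = -1 + 4.4·5 = 21; e = 26 − 21 = 5
x=6: ŷ = -1 + 4.4·6 = 25.4; e = 21.4 − 25.4 = -4
x=7: ŷ = -1 + 4.4·7 = 29.8; e = 32.8 − 29.8 = 3
x=9: ŷ = -1 + 4.4·9 = 38.6; e = 32.6 − 38.6 = -6
x=10: ŷ = -1 + 4.4·10 = 43; e = 40 − 43 = -3
x=12: ŷ = -1 + 4.4·12 = 51.8; e = 57.8 − 51.8 = 6
x=13: ŷ = -1 + 4.4·13 = 56.2; e = 61.2 − 56.2 = 5
x=15: ŷ = -1 + 4.4·15 = 65; e = 60 − 65 = -5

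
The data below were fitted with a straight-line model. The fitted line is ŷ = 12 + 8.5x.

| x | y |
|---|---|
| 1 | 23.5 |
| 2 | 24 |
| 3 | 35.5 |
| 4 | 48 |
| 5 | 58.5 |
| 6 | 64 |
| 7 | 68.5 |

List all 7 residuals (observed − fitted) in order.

x=1: ŷ = 12 + 8.5·1 = 20.5; r = 23.5 − 20.5 = 3
x=2: ŷ = 12 + 8.5·2 = 29; r = 24 − 29 = -5
x=3: ŷ = 12 + 8.5·3 = 37.5; r = 35.5 − 37.5 = -2
x=4: ŷ = 12 + 8.5·4 = 46; r = 48 − 46 = 2
x=5: ŷ = 12 + 8.5·5 = 54.5; r = 58.5 − 54.5 = 4
x=6: ŷ = 12 + 8.5·6 = 63; r = 64 − 63 = 1
x=7: ŷ = 12 + 8.5·7 = 71.5; r = 68.5 − 71.5 = -3

3, -5, -2, 2, 4, 1, -3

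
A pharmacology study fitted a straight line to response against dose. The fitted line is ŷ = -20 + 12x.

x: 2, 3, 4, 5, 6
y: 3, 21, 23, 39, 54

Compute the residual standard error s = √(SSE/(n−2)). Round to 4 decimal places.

s = 4.3205

x=2: ŷ = -20 + 12·2 = 4; r = 3 − 4 = -1
x=3: ŷ = -20 + 12·3 = 16; r = 21 − 16 = 5
x=4: ŷ = -20 + 12·4 = 28; r = 23 − 28 = -5
x=5: ŷ = -20 + 12·5 = 40; r = 39 − 40 = -1
x=6: ŷ = -20 + 12·6 = 52; r = 54 − 52 = 2
SSE = 1 + 25 + 25 + 1 + 4 = 56
s = √(56/3) = √18.6667 ≈ 4.3205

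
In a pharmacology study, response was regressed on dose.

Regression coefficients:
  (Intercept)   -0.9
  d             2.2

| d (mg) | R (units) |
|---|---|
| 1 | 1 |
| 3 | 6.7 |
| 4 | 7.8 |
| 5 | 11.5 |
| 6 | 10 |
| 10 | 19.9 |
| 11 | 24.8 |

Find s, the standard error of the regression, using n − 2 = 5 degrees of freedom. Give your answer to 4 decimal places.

d=1: R̂ = -0.9 + 2.2·1 = 1.3; e = 1 − 1.3 = -0.3
d=3: R̂ = -0.9 + 2.2·3 = 5.7; e = 6.7 − 5.7 = 1
d=4: R̂ = -0.9 + 2.2·4 = 7.9; e = 7.8 − 7.9 = -0.1
d=5: R̂ = -0.9 + 2.2·5 = 10.1; e = 11.5 − 10.1 = 1.4
d=6: R̂ = -0.9 + 2.2·6 = 12.3; e = 10 − 12.3 = -2.3
d=10: R̂ = -0.9 + 2.2·10 = 21.1; e = 19.9 − 21.1 = -1.2
d=11: R̂ = -0.9 + 2.2·11 = 23.3; e = 24.8 − 23.3 = 1.5
SSE = 0.09 + 1 + 0.01 + 1.96 + 5.29 + 1.44 + 2.25 = 12.04
s = √(12.04/5) = √2.408 ≈ 1.5518

s = 1.5518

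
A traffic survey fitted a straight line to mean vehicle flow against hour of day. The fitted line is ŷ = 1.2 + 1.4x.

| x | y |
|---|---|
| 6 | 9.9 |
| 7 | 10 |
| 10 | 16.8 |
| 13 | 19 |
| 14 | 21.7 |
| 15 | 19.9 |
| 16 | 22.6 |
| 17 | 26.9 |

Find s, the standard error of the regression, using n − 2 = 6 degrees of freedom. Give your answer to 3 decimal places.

s = 1.556

x=6: ŷ = 1.2 + 1.4·6 = 9.6; e = 9.9 − 9.6 = 0.3
x=7: ŷ = 1.2 + 1.4·7 = 11; e = 10 − 11 = -1
x=10: ŷ = 1.2 + 1.4·10 = 15.2; e = 16.8 − 15.2 = 1.6
x=13: ŷ = 1.2 + 1.4·13 = 19.4; e = 19 − 19.4 = -0.4
x=14: ŷ = 1.2 + 1.4·14 = 20.8; e = 21.7 − 20.8 = 0.9
x=15: ŷ = 1.2 + 1.4·15 = 22.2; e = 19.9 − 22.2 = -2.3
x=16: ŷ = 1.2 + 1.4·16 = 23.6; e = 22.6 − 23.6 = -1
x=17: ŷ = 1.2 + 1.4·17 = 25; e = 26.9 − 25 = 1.9
SSE = 0.09 + 1 + 2.56 + 0.16 + 0.81 + 5.29 + 1 + 3.61 = 14.52
s = √(14.52/6) = √2.42 ≈ 1.556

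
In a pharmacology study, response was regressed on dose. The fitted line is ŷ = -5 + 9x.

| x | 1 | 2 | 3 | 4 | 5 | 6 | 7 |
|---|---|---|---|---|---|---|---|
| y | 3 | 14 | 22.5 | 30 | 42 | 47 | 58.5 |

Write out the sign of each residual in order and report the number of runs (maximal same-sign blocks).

6 runs

x=1: ŷ = -5 + 9·1 = 4; r = 3 − 4 = -1
x=2: ŷ = -5 + 9·2 = 13; r = 14 − 13 = 1
x=3: ŷ = -5 + 9·3 = 22; r = 22.5 − 22 = 0.5
x=4: ŷ = -5 + 9·4 = 31; r = 30 − 31 = -1
x=5: ŷ = -5 + 9·5 = 40; r = 42 − 40 = 2
x=6: ŷ = -5 + 9·6 = 49; r = 47 − 49 = -2
x=7: ŷ = -5 + 9·7 = 58; r = 58.5 − 58 = 0.5
Signs: − + + − + − +
Runs: −×1, +×2, −×1, +×1, −×1, +×1 → 6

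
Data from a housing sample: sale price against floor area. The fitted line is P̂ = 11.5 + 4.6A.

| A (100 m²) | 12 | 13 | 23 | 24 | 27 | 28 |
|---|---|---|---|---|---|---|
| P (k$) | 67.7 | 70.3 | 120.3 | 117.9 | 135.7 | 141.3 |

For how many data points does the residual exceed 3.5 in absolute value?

A=12: P̂ = 11.5 + 4.6·12 = 66.7; r = 67.7 − 66.7 = 1
A=13: P̂ = 11.5 + 4.6·13 = 71.3; r = 70.3 − 71.3 = -1
A=23: P̂ = 11.5 + 4.6·23 = 117.3; r = 120.3 − 117.3 = 3
A=24: P̂ = 11.5 + 4.6·24 = 121.9; r = 117.9 − 121.9 = -4
A=27: P̂ = 11.5 + 4.6·27 = 135.7; r = 135.7 − 135.7 = 0
A=28: P̂ = 11.5 + 4.6·28 = 140.3; r = 141.3 − 140.3 = 1
|r| > 3.5: A=24 (|r|=4) → 1

1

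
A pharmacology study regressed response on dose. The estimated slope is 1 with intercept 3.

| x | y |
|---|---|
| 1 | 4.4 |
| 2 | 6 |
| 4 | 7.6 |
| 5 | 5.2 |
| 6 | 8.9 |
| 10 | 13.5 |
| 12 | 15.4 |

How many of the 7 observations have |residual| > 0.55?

3

x=1: ŷ = 3 + 1 = 4; e = 4.4 − 4 = 0.4
x=2: ŷ = 3 + 2 = 5; e = 6 − 5 = 1
x=4: ŷ = 3 + 4 = 7; e = 7.6 − 7 = 0.6
x=5: ŷ = 3 + 5 = 8; e = 5.2 − 8 = -2.8
x=6: ŷ = 3 + 6 = 9; e = 8.9 − 9 = -0.1
x=10: ŷ = 3 + 10 = 13; e = 13.5 − 13 = 0.5
x=12: ŷ = 3 + 12 = 15; e = 15.4 − 15 = 0.4
|e| > 0.55: x=2 (|e|=1), x=4 (|e|=0.6), x=5 (|e|=2.8) → 3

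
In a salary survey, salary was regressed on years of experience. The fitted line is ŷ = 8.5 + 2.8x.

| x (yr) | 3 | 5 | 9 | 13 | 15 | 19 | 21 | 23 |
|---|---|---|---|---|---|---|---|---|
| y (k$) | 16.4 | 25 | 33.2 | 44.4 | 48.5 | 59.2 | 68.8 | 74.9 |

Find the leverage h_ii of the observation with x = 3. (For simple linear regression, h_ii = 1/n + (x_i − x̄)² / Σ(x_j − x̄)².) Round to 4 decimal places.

h = 0.4136

x̄ = (3 + 5 + 9 + 13 + 15 + 19 + 21 + 23)/8 = 13.5
Σ(x − x̄)² = 110.25 + 72.25 + 20.25 + 0.25 + 2.25 + 30.25 + 56.25 + 90.25 = 382
h = 1/8 + (-10.5)²/382 = 0.125 + 0.288613 = 0.4136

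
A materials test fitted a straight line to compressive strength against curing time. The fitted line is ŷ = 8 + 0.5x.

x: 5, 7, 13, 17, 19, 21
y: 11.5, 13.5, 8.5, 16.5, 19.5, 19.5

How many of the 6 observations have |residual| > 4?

1

x=5: ŷ = 8 + 0.5·5 = 10.5; r = 11.5 − 10.5 = 1
x=7: ŷ = 8 + 0.5·7 = 11.5; r = 13.5 − 11.5 = 2
x=13: ŷ = 8 + 0.5·13 = 14.5; r = 8.5 − 14.5 = -6
x=17: ŷ = 8 + 0.5·17 = 16.5; r = 16.5 − 16.5 = 0
x=19: ŷ = 8 + 0.5·19 = 17.5; r = 19.5 − 17.5 = 2
x=21: ŷ = 8 + 0.5·21 = 18.5; r = 19.5 − 18.5 = 1
|r| > 4: x=13 (|r|=6) → 1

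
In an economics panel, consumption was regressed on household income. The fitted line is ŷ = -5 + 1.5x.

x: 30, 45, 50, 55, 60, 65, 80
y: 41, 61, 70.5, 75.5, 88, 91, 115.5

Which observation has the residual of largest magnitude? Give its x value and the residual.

x=30: ŷ = -5 + 1.5·30 = 40; r = 41 − 40 = 1
x=45: ŷ = -5 + 1.5·45 = 62.5; r = 61 − 62.5 = -1.5
x=50: ŷ = -5 + 1.5·50 = 70; r = 70.5 − 70 = 0.5
x=55: ŷ = -5 + 1.5·55 = 77.5; r = 75.5 − 77.5 = -2
x=60: ŷ = -5 + 1.5·60 = 85; r = 88 − 85 = 3
x=65: ŷ = -5 + 1.5·65 = 92.5; r = 91 − 92.5 = -1.5
x=80: ŷ = -5 + 1.5·80 = 115; r = 115.5 − 115 = 0.5
Largest |r| is 3 at x = 60, residual 3.

x = 60, r = 3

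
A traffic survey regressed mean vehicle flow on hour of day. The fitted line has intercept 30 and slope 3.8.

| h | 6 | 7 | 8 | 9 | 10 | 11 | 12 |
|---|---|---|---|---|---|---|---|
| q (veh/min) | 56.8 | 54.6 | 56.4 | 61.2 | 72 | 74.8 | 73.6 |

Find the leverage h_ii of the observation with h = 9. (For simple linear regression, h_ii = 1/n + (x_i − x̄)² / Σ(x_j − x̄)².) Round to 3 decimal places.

h = 0.143

h̄ = (6 + 7 + 8 + 9 + 10 + 11 + 12)/7 = 9
Σ(h − h̄)² = 9 + 4 + 1 + 0 + 1 + 4 + 9 = 28
h = 1/7 + (0)²/28 = 0.142857 + 0 = 0.143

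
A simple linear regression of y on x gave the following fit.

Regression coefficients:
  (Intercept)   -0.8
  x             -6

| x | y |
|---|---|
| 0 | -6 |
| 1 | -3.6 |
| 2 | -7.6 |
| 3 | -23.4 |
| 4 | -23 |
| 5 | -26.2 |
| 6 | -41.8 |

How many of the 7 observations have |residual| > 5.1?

x=0: ŷ = -0.8 − 6·0 = -0.8; r = -6 − (-0.8) = -5.2
x=1: ŷ = -0.8 − 6·1 = -6.8; r = -3.6 − (-6.8) = 3.2
x=2: ŷ = -0.8 − 6·2 = -12.8; r = -7.6 − (-12.8) = 5.2
x=3: ŷ = -0.8 − 6·3 = -18.8; r = -23.4 − (-18.8) = -4.6
x=4: ŷ = -0.8 − 6·4 = -24.8; r = -23 − (-24.8) = 1.8
x=5: ŷ = -0.8 − 6·5 = -30.8; r = -26.2 − (-30.8) = 4.6
x=6: ŷ = -0.8 − 6·6 = -36.8; r = -41.8 − (-36.8) = -5
|r| > 5.1: x=0 (|r|=5.2), x=2 (|r|=5.2) → 2

2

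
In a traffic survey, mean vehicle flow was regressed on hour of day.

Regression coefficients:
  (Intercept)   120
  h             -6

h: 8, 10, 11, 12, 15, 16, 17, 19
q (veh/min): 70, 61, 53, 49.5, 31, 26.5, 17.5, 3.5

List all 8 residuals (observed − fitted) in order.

h=8: q̂ = 120 − 6·8 = 72; r = 70 − 72 = -2
h=10: q̂ = 120 − 6·10 = 60; r = 61 − 60 = 1
h=11: q̂ = 120 − 6·11 = 54; r = 53 − 54 = -1
h=12: q̂ = 120 − 6·12 = 48; r = 49.5 − 48 = 1.5
h=15: q̂ = 120 − 6·15 = 30; r = 31 − 30 = 1
h=16: q̂ = 120 − 6·16 = 24; r = 26.5 − 24 = 2.5
h=17: q̂ = 120 − 6·17 = 18; r = 17.5 − 18 = -0.5
h=19: q̂ = 120 − 6·19 = 6; r = 3.5 − 6 = -2.5

-2, 1, -1, 1.5, 1, 2.5, -0.5, -2.5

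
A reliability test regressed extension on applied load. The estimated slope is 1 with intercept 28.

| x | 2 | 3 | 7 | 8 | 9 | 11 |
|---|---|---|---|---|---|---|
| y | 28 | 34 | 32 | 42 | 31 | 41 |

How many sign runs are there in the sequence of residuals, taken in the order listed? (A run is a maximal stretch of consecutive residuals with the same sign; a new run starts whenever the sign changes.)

x=2: ŷ = 28 + 2 = 30; r = 28 − 30 = -2
x=3: ŷ = 28 + 3 = 31; r = 34 − 31 = 3
x=7: ŷ = 28 + 7 = 35; r = 32 − 35 = -3
x=8: ŷ = 28 + 8 = 36; r = 42 − 36 = 6
x=9: ŷ = 28 + 9 = 37; r = 31 − 37 = -6
x=11: ŷ = 28 + 11 = 39; r = 41 − 39 = 2
Signs: − + − + − +
Runs: −×1, +×1, −×1, +×1, −×1, +×1 → 6

6 runs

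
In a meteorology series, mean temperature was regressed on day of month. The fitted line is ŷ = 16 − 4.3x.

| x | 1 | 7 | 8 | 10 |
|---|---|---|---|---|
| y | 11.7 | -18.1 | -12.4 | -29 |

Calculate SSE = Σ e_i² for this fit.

x=1: ŷ = 16 − 4.3·1 = 11.7; e = 11.7 − 11.7 = 0
x=7: ŷ = 16 − 4.3·7 = -14.1; e = -18.1 − (-14.1) = -4
x=8: ŷ = 16 − 4.3·8 = -18.4; e = -12.4 − (-18.4) = 6
x=10: ŷ = 16 − 4.3·10 = -27; e = -29 − (-27) = -2
SSE = 0 + 16 + 36 + 4 = 56

SSE = 56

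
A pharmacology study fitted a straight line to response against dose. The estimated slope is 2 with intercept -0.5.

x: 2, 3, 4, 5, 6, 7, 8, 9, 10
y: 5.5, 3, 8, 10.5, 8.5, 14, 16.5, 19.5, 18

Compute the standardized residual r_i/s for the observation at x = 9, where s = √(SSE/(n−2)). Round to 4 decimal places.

1.0000

x=2: ŷ = -0.5 + 2·2 = 3.5; r = 5.5 − 3.5 = 2
x=3: ŷ = -0.5 + 2·3 = 5.5; r = 3 − 5.5 = -2.5
x=4: ŷ = -0.5 + 2·4 = 7.5; r = 8 − 7.5 = 0.5
x=5: ŷ = -0.5 + 2·5 = 9.5; r = 10.5 − 9.5 = 1
x=6: ŷ = -0.5 + 2·6 = 11.5; r = 8.5 − 11.5 = -3
x=7: ŷ = -0.5 + 2·7 = 13.5; r = 14 − 13.5 = 0.5
x=8: ŷ = -0.5 + 2·8 = 15.5; r = 16.5 − 15.5 = 1
x=9: ŷ = -0.5 + 2·9 = 17.5; r = 19.5 − 17.5 = 2
x=10: ŷ = -0.5 + 2·10 = 19.5; r = 18 − 19.5 = -1.5
SSE = 4 + 6.25 + 0.25 + 1 + 9 + 0.25 + 1 + 4 + 2.25 = 28
s = √(28/7) = 2
r/s = 2 / 2 = 1.0000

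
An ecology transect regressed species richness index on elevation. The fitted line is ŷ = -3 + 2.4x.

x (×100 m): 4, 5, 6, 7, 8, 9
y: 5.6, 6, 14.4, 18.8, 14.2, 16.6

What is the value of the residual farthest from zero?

x=4: ŷ = -3 + 2.4·4 = 6.6; e = 5.6 − 6.6 = -1
x=5: ŷ = -3 + 2.4·5 = 9; e = 6 − 9 = -3
x=6: ŷ = -3 + 2.4·6 = 11.4; e = 14.4 − 11.4 = 3
x=7: ŷ = -3 + 2.4·7 = 13.8; e = 18.8 − 13.8 = 5
x=8: ŷ = -3 + 2.4·8 = 16.2; e = 14.2 − 16.2 = -2
x=9: ŷ = -3 + 2.4·9 = 18.6; e = 16.6 − 18.6 = -2
Largest |e| is 5 at x = 7, residual 5.

e = 5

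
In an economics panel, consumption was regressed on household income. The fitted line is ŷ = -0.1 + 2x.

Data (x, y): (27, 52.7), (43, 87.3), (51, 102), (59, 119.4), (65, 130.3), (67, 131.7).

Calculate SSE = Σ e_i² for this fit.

x=27: ŷ = -0.1 + 2·27 = 53.9; e = 52.7 − 53.9 = -1.2
x=43: ŷ = -0.1 + 2·43 = 85.9; e = 87.3 − 85.9 = 1.4
x=51: ŷ = -0.1 + 2·51 = 101.9; e = 102 − 101.9 = 0.1
x=59: ŷ = -0.1 + 2·59 = 117.9; e = 119.4 − 117.9 = 1.5
x=65: ŷ = -0.1 + 2·65 = 129.9; e = 130.3 − 129.9 = 0.4
x=67: ŷ = -0.1 + 2·67 = 133.9; e = 131.7 − 133.9 = -2.2
SSE = 1.44 + 1.96 + 0.01 + 2.25 + 0.16 + 4.84 = 10.66

SSE = 10.66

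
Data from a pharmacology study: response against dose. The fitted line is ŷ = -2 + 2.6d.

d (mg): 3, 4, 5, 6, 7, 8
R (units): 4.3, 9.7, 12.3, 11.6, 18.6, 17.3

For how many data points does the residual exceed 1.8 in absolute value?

d=3: ŷ = -2 + 2.6·3 = 5.8; e = 4.3 − 5.8 = -1.5
d=4: ŷ = -2 + 2.6·4 = 8.4; e = 9.7 − 8.4 = 1.3
d=5: ŷ = -2 + 2.6·5 = 11; e = 12.3 − 11 = 1.3
d=6: ŷ = -2 + 2.6·6 = 13.6; e = 11.6 − 13.6 = -2
d=7: ŷ = -2 + 2.6·7 = 16.2; e = 18.6 − 16.2 = 2.4
d=8: ŷ = -2 + 2.6·8 = 18.8; e = 17.3 − 18.8 = -1.5
|e| > 1.8: d=6 (|e|=2), d=7 (|e|=2.4) → 2

2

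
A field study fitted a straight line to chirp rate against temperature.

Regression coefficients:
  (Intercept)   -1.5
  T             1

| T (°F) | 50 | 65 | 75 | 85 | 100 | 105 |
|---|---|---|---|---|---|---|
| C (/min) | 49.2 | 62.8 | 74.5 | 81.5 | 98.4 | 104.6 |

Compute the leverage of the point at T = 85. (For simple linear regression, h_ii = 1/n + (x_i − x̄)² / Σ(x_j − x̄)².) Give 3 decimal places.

h = 0.178

T̄ = (50 + 65 + 75 + 85 + 100 + 105)/6 = 80
Σ(T − T̄)² = 900 + 225 + 25 + 25 + 400 + 625 = 2200
h = 1/6 + (5)²/2200 = 0.166667 + 0.0113636 = 0.178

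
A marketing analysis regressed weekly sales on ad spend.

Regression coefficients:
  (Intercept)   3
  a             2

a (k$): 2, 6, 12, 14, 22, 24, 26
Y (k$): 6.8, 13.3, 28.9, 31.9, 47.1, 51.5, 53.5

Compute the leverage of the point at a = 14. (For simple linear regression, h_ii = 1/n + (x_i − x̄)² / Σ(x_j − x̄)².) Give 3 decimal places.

ā = (2 + 6 + 12 + 14 + 22 + 24 + 26)/7 = 15.1429
Σ(a − ā)² = 172.735 + 83.5918 + 9.87755 + 1.30612 + 47.0204 + 78.449 + 117.878 = 510.857
h = 1/7 + (-1.14286)²/510.857 = 0.142857 + 0.00255673 = 0.145

h = 0.145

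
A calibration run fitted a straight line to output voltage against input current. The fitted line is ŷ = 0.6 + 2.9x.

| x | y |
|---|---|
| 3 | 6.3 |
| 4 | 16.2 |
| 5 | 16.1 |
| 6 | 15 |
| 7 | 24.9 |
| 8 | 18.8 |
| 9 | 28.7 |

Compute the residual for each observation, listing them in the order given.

-3, 4, 1, -3, 4, -5, 2

x=3: ŷ = 0.6 + 2.9·3 = 9.3; e = 6.3 − 9.3 = -3
x=4: ŷ = 0.6 + 2.9·4 = 12.2; e = 16.2 − 12.2 = 4
x=5: ŷ = 0.6 + 2.9·5 = 15.1; e = 16.1 − 15.1 = 1
x=6: ŷ = 0.6 + 2.9·6 = 18; e = 15 − 18 = -3
x=7: ŷ = 0.6 + 2.9·7 = 20.9; e = 24.9 − 20.9 = 4
x=8: ŷ = 0.6 + 2.9·8 = 23.8; e = 18.8 − 23.8 = -5
x=9: ŷ = 0.6 + 2.9·9 = 26.7; e = 28.7 − 26.7 = 2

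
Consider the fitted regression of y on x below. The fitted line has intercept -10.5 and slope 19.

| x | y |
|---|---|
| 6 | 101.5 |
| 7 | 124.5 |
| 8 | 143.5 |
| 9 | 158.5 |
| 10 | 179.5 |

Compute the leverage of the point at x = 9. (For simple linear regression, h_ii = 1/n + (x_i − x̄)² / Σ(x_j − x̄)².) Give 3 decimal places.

x̄ = (6 + 7 + 8 + 9 + 10)/5 = 8
Σ(x − x̄)² = 4 + 1 + 0 + 1 + 4 = 10
h = 1/5 + (1)²/10 = 0.2 + 0.1 = 0.300

h = 0.300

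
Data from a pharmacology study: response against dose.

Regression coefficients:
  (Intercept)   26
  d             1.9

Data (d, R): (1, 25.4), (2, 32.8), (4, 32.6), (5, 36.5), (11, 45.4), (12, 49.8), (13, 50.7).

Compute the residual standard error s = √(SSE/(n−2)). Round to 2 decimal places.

d=1: ŷ = 26 + 1.9·1 = 27.9; e = 25.4 − 27.9 = -2.5
d=2: ŷ = 26 + 1.9·2 = 29.8; e = 32.8 − 29.8 = 3
d=4: ŷ = 26 + 1.9·4 = 33.6; e = 32.6 − 33.6 = -1
d=5: ŷ = 26 + 1.9·5 = 35.5; e = 36.5 − 35.5 = 1
d=11: ŷ = 26 + 1.9·11 = 46.9; e = 45.4 − 46.9 = -1.5
d=12: ŷ = 26 + 1.9·12 = 48.8; e = 49.8 − 48.8 = 1
d=13: ŷ = 26 + 1.9·13 = 50.7; e = 50.7 − 50.7 = 0
SSE = 6.25 + 9 + 1 + 1 + 2.25 + 1 + 0 = 20.5
s = √(20.5/5) = √4.1 ≈ 2.02

s = 2.02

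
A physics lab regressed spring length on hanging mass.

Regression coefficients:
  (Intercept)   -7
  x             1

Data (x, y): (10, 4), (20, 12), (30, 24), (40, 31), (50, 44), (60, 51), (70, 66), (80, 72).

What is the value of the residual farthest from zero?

x=10: ŷ = -7 + 10 = 3; e = 4 − 3 = 1
x=20: ŷ = -7 + 20 = 13; e = 12 − 13 = -1
x=30: ŷ = -7 + 30 = 23; e = 24 − 23 = 1
x=40: ŷ = -7 + 40 = 33; e = 31 − 33 = -2
x=50: ŷ = -7 + 50 = 43; e = 44 − 43 = 1
x=60: ŷ = -7 + 60 = 53; e = 51 − 53 = -2
x=70: ŷ = -7 + 70 = 63; e = 66 − 63 = 3
x=80: ŷ = -7 + 80 = 73; e = 72 − 73 = -1
Largest |e| is 3 at x = 70, residual 3.

e = 3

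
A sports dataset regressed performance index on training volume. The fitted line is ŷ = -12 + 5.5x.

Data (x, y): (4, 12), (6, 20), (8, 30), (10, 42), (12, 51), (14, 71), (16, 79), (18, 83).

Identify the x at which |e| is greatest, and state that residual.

x = 14, e = 6

x=4: ŷ = -12 + 5.5·4 = 10; e = 12 − 10 = 2
x=6: ŷ = -12 + 5.5·6 = 21; e = 20 − 21 = -1
x=8: ŷ = -12 + 5.5·8 = 32; e = 30 − 32 = -2
x=10: ŷ = -12 + 5.5·10 = 43; e = 42 − 43 = -1
x=12: ŷ = -12 + 5.5·12 = 54; e = 51 − 54 = -3
x=14: ŷ = -12 + 5.5·14 = 65; e = 71 − 65 = 6
x=16: ŷ = -12 + 5.5·16 = 76; e = 79 − 76 = 3
x=18: ŷ = -12 + 5.5·18 = 87; e = 83 − 87 = -4
Largest |e| is 6 at x = 14, residual 6.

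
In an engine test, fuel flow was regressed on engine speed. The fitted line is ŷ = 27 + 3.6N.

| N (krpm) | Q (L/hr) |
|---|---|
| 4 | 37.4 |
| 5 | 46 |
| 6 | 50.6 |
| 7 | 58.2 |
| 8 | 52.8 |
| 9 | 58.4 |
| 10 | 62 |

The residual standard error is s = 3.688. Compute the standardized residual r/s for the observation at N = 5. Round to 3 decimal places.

ŷ = 27 + 3.6·5 = 45
r = 46 − 45 = 1
r/s = 1 / 3.688 = 0.271

0.271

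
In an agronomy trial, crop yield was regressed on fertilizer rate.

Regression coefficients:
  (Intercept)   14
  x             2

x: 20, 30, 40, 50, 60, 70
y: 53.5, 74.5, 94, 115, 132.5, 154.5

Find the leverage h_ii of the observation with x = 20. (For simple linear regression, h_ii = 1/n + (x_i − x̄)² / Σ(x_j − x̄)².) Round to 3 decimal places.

x̄ = (20 + 30 + 40 + 50 + 60 + 70)/6 = 45
Σ(x − x̄)² = 625 + 225 + 25 + 25 + 225 + 625 = 1750
h = 1/6 + (-25)²/1750 = 0.166667 + 0.357143 = 0.524

h = 0.524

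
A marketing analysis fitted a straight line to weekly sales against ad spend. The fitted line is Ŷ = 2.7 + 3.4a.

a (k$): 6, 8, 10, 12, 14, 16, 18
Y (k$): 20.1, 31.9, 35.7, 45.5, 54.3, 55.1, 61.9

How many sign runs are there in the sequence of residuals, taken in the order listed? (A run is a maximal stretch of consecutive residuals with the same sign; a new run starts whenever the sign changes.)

a=6: Ŷ = 2.7 + 3.4·6 = 23.1; r = 20.1 − 23.1 = -3
a=8: Ŷ = 2.7 + 3.4·8 = 29.9; r = 31.9 − 29.9 = 2
a=10: Ŷ = 2.7 + 3.4·10 = 36.7; r = 35.7 − 36.7 = -1
a=12: Ŷ = 2.7 + 3.4·12 = 43.5; r = 45.5 − 43.5 = 2
a=14: Ŷ = 2.7 + 3.4·14 = 50.3; r = 54.3 − 50.3 = 4
a=16: Ŷ = 2.7 + 3.4·16 = 57.1; r = 55.1 − 57.1 = -2
a=18: Ŷ = 2.7 + 3.4·18 = 63.9; r = 61.9 − 63.9 = -2
Signs: − + − + + − −
Runs: −×1, +×1, −×1, +×2, −×2 → 5

5 runs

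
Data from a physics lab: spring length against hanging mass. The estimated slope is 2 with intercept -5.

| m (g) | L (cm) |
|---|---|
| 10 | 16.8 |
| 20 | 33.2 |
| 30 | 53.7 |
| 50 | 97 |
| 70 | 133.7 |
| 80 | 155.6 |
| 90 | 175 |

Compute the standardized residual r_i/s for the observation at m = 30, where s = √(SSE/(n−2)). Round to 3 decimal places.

-0.771

m=10: ŷ = -5 + 2·10 = 15; r = 16.8 − 15 = 1.8
m=20: ŷ = -5 + 2·20 = 35; r = 33.2 − 35 = -1.8
m=30: ŷ = -5 + 2·30 = 55; r = 53.7 − 55 = -1.3
m=50: ŷ = -5 + 2·50 = 95; r = 97 − 95 = 2
m=70: ŷ = -5 + 2·70 = 135; r = 133.7 − 135 = -1.3
m=80: ŷ = -5 + 2·80 = 155; r = 155.6 − 155 = 0.6
m=90: ŷ = -5 + 2·90 = 175; r = 175 − 175 = 0
SSE = 3.24 + 3.24 + 1.69 + 4 + 1.69 + 0.36 + 0 = 14.22
s = √(14.22/5) = 1.68642
r/s = -1.3 / 1.68642 = -0.771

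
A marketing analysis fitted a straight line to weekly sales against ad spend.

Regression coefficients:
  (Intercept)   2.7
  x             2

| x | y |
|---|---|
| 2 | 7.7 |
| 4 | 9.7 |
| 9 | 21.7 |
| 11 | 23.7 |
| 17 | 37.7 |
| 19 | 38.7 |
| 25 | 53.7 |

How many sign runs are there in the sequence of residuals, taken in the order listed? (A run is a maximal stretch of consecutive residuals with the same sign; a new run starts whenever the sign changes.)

x=2: ŷ = 2.7 + 2·2 = 6.7; r = 7.7 − 6.7 = 1
x=4: ŷ = 2.7 + 2·4 = 10.7; r = 9.7 − 10.7 = -1
x=9: ŷ = 2.7 + 2·9 = 20.7; r = 21.7 − 20.7 = 1
x=11: ŷ = 2.7 + 2·11 = 24.7; r = 23.7 − 24.7 = -1
x=17: ŷ = 2.7 + 2·17 = 36.7; r = 37.7 − 36.7 = 1
x=19: ŷ = 2.7 + 2·19 = 40.7; r = 38.7 − 40.7 = -2
x=25: ŷ = 2.7 + 2·25 = 52.7; r = 53.7 − 52.7 = 1
Signs: + − + − + − +
Runs: +×1, −×1, +×1, −×1, +×1, −×1, +×1 → 7

7 runs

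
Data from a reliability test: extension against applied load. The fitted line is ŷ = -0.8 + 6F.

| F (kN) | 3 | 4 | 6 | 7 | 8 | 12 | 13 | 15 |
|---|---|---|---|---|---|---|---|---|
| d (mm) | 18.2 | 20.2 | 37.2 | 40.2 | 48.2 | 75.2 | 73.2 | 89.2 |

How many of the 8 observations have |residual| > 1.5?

F=3: ŷ = -0.8 + 6·3 = 17.2; r = 18.2 − 17.2 = 1
F=4: ŷ = -0.8 + 6·4 = 23.2; r = 20.2 − 23.2 = -3
F=6: ŷ = -0.8 + 6·6 = 35.2; r = 37.2 − 35.2 = 2
F=7: ŷ = -0.8 + 6·7 = 41.2; r = 40.2 − 41.2 = -1
F=8: ŷ = -0.8 + 6·8 = 47.2; r = 48.2 − 47.2 = 1
F=12: ŷ = -0.8 + 6·12 = 71.2; r = 75.2 − 71.2 = 4
F=13: ŷ = -0.8 + 6·13 = 77.2; r = 73.2 − 77.2 = -4
F=15: ŷ = -0.8 + 6·15 = 89.2; r = 89.2 − 89.2 = 0
|r| > 1.5: F=4 (|r|=3), F=6 (|r|=2), F=12 (|r|=4), F=13 (|r|=4) → 4

4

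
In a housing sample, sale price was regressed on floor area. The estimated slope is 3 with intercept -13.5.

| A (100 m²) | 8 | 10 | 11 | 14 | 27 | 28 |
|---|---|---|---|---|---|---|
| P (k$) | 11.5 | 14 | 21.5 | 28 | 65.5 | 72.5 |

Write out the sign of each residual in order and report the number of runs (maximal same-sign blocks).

5 runs

A=8: ŷ = -13.5 + 3·8 = 10.5; r = 11.5 − 10.5 = 1
A=10: ŷ = -13.5 + 3·10 = 16.5; r = 14 − 16.5 = -2.5
A=11: ŷ = -13.5 + 3·11 = 19.5; r = 21.5 − 19.5 = 2
A=14: ŷ = -13.5 + 3·14 = 28.5; r = 28 − 28.5 = -0.5
A=27: ŷ = -13.5 + 3·27 = 67.5; r = 65.5 − 67.5 = -2
A=28: ŷ = -13.5 + 3·28 = 70.5; r = 72.5 − 70.5 = 2
Signs: + − + − − +
Runs: +×1, −×1, +×1, −×2, +×1 → 5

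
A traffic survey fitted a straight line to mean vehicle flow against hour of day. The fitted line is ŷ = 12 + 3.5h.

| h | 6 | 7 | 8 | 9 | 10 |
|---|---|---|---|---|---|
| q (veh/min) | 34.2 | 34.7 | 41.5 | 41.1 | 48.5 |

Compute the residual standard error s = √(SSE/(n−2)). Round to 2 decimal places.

h=6: ŷ = 12 + 3.5·6 = 33; e = 34.2 − 33 = 1.2
h=7: ŷ = 12 + 3.5·7 = 36.5; e = 34.7 − 36.5 = -1.8
h=8: ŷ = 12 + 3.5·8 = 40; e = 41.5 − 40 = 1.5
h=9: ŷ = 12 + 3.5·9 = 43.5; e = 41.1 − 43.5 = -2.4
h=10: ŷ = 12 + 3.5·10 = 47; e = 48.5 − 47 = 1.5
SSE = 1.44 + 3.24 + 2.25 + 5.76 + 2.25 = 14.94
s = √(14.94/3) = √4.98 ≈ 2.23

s = 2.23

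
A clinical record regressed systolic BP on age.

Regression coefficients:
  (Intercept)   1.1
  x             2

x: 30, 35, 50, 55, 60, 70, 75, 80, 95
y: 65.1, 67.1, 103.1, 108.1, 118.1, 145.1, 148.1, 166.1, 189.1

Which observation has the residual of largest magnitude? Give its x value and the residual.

x=30: ŷ = 1.1 + 2·30 = 61.1; r = 65.1 − 61.1 = 4
x=35: ŷ = 1.1 + 2·35 = 71.1; r = 67.1 − 71.1 = -4
x=50: ŷ = 1.1 + 2·50 = 101.1; r = 103.1 − 101.1 = 2
x=55: ŷ = 1.1 + 2·55 = 111.1; r = 108.1 − 111.1 = -3
x=60: ŷ = 1.1 + 2·60 = 121.1; r = 118.1 − 121.1 = -3
x=70: ŷ = 1.1 + 2·70 = 141.1; r = 145.1 − 141.1 = 4
x=75: ŷ = 1.1 + 2·75 = 151.1; r = 148.1 − 151.1 = -3
x=80: ŷ = 1.1 + 2·80 = 161.1; r = 166.1 − 161.1 = 5
x=95: ŷ = 1.1 + 2·95 = 191.1; r = 189.1 − 191.1 = -2
Largest |r| is 5 at x = 80, residual 5.

x = 80, r = 5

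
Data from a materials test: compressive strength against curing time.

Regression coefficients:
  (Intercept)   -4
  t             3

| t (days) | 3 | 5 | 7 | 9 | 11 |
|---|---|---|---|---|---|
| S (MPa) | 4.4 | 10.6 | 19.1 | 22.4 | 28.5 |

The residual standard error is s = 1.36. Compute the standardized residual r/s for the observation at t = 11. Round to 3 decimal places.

-0.368

ŷ = -4 + 3·11 = 29
r = 28.5 − 29 = -0.5
r/s = -0.5 / 1.36 = -0.368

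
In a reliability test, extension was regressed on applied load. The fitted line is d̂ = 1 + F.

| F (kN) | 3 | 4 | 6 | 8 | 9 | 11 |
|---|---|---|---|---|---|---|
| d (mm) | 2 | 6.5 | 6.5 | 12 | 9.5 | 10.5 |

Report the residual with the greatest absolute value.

e = 3

F=3: d̂ = 1 + 3 = 4; e = 2 − 4 = -2
F=4: d̂ = 1 + 4 = 5; e = 6.5 − 5 = 1.5
F=6: d̂ = 1 + 6 = 7; e = 6.5 − 7 = -0.5
F=8: d̂ = 1 + 8 = 9; e = 12 − 9 = 3
F=9: d̂ = 1 + 9 = 10; e = 9.5 − 10 = -0.5
F=11: d̂ = 1 + 11 = 12; e = 10.5 − 12 = -1.5
Largest |e| is 3 at F = 8, residual 3.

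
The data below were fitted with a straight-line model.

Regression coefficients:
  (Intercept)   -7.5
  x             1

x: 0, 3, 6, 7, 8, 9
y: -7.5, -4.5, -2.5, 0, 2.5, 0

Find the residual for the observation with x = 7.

e = 0.5

ŷ = -7.5 + 7 = -0.5
e = 0 − (-0.5) = 0.5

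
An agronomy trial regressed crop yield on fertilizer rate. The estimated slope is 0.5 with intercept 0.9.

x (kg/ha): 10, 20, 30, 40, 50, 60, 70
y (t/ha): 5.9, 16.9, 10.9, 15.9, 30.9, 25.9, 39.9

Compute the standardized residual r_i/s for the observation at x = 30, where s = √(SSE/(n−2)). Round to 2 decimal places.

-0.91

x=10: ŷ = 0.9 + 0.5·10 = 5.9; r = 5.9 − 5.9 = 0
x=20: ŷ = 0.9 + 0.5·20 = 10.9; r = 16.9 − 10.9 = 6
x=30: ŷ = 0.9 + 0.5·30 = 15.9; r = 10.9 − 15.9 = -5
x=40: ŷ = 0.9 + 0.5·40 = 20.9; r = 15.9 − 20.9 = -5
x=50: ŷ = 0.9 + 0.5·50 = 25.9; r = 30.9 − 25.9 = 5
x=60: ŷ = 0.9 + 0.5·60 = 30.9; r = 25.9 − 30.9 = -5
x=70: ŷ = 0.9 + 0.5·70 = 35.9; r = 39.9 − 35.9 = 4
SSE = 0 + 36 + 25 + 25 + 25 + 25 + 16 = 152
s = √(152/5) = 5.51362
r/s = -5 / 5.51362 = -0.91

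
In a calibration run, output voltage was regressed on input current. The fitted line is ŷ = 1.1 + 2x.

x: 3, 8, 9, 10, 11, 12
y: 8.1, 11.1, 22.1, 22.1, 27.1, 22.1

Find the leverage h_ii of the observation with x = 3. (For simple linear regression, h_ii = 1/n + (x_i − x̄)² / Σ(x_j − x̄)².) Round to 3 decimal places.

x̄ = (3 + 8 + 9 + 10 + 11 + 12)/6 = 8.83333
Σ(x − x̄)² = 34.0278 + 0.694444 + 0.0277778 + 1.36111 + 4.69444 + 10.0278 = 50.8333
h = 1/6 + (-5.83333)²/50.8333 = 0.166667 + 0.669399 = 0.836

h = 0.836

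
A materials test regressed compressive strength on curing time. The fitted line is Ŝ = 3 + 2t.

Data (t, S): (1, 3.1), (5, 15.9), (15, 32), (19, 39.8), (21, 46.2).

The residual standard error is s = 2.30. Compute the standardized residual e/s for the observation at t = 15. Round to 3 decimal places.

-0.435

Ŝ = 3 + 2·15 = 33
e = 32 − 33 = -1
e/s = -1 / 2.30 = -0.435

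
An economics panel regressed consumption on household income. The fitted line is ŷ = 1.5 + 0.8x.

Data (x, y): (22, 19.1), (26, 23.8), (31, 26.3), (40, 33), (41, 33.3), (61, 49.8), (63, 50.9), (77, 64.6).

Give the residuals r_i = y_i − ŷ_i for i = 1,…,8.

x=22: ŷ = 1.5 + 0.8·22 = 19.1; r = 19.1 − 19.1 = 0
x=26: ŷ = 1.5 + 0.8·26 = 22.3; r = 23.8 − 22.3 = 1.5
x=31: ŷ = 1.5 + 0.8·31 = 26.3; r = 26.3 − 26.3 = 0
x=40: ŷ = 1.5 + 0.8·40 = 33.5; r = 33 − 33.5 = -0.5
x=41: ŷ = 1.5 + 0.8·41 = 34.3; r = 33.3 − 34.3 = -1
x=61: ŷ = 1.5 + 0.8·61 = 50.3; r = 49.8 − 50.3 = -0.5
x=63: ŷ = 1.5 + 0.8·63 = 51.9; r = 50.9 − 51.9 = -1
x=77: ŷ = 1.5 + 0.8·77 = 63.1; r = 64.6 − 63.1 = 1.5

0, 1.5, 0, -0.5, -1, -0.5, -1, 1.5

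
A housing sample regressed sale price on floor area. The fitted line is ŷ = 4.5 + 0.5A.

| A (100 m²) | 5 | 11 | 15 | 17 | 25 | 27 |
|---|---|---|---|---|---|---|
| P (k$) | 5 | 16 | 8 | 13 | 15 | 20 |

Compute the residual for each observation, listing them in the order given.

-2, 6, -4, 0, -2, 2

A=5: ŷ = 4.5 + 0.5·5 = 7; r = 5 − 7 = -2
A=11: ŷ = 4.5 + 0.5·11 = 10; r = 16 − 10 = 6
A=15: ŷ = 4.5 + 0.5·15 = 12; r = 8 − 12 = -4
A=17: ŷ = 4.5 + 0.5·17 = 13; r = 13 − 13 = 0
A=25: ŷ = 4.5 + 0.5·25 = 17; r = 15 − 17 = -2
A=27: ŷ = 4.5 + 0.5·27 = 18; r = 20 − 18 = 2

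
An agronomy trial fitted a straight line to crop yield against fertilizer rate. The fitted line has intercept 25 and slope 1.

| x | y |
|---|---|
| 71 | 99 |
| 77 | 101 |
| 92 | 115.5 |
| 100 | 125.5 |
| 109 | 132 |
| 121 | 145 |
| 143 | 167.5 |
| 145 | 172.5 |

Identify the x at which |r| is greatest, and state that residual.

x=71: ŷ = 25 + 71 = 96; r = 99 − 96 = 3
x=77: ŷ = 25 + 77 = 102; r = 101 − 102 = -1
x=92: ŷ = 25 + 92 = 117; r = 115.5 − 117 = -1.5
x=100: ŷ = 25 + 100 = 125; r = 125.5 − 125 = 0.5
x=109: ŷ = 25 + 109 = 134; r = 132 − 134 = -2
x=121: ŷ = 25 + 121 = 146; r = 145 − 146 = -1
x=143: ŷ = 25 + 143 = 168; r = 167.5 − 168 = -0.5
x=145: ŷ = 25 + 145 = 170; r = 172.5 − 170 = 2.5
Largest |r| is 3 at x = 71, residual 3.

x = 71, r = 3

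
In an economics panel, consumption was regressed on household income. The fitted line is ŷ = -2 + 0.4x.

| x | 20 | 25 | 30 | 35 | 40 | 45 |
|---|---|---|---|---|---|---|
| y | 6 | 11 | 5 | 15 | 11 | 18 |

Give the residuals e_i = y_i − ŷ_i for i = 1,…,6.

x=20: ŷ = -2 + 0.4·20 = 6; e = 6 − 6 = 0
x=25: ŷ = -2 + 0.4·25 = 8; e = 11 − 8 = 3
x=30: ŷ = -2 + 0.4·30 = 10; e = 5 − 10 = -5
x=35: ŷ = -2 + 0.4·35 = 12; e = 15 − 12 = 3
x=40: ŷ = -2 + 0.4·40 = 14; e = 11 − 14 = -3
x=45: ŷ = -2 + 0.4·45 = 16; e = 18 − 16 = 2

0, 3, -5, 3, -3, 2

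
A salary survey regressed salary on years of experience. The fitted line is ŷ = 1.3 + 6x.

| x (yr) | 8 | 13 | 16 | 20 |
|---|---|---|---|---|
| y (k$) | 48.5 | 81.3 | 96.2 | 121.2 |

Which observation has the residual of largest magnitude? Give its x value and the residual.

x=8: ŷ = 1.3 + 6·8 = 49.3; r = 48.5 − 49.3 = -0.8
x=13: ŷ = 1.3 + 6·13 = 79.3; r = 81.3 − 79.3 = 2
x=16: ŷ = 1.3 + 6·16 = 97.3; r = 96.2 − 97.3 = -1.1
x=20: ŷ = 1.3 + 6·20 = 121.3; r = 121.2 − 121.3 = -0.1
Largest |r| is 2 at x = 13, residual 2.

x = 13, r = 2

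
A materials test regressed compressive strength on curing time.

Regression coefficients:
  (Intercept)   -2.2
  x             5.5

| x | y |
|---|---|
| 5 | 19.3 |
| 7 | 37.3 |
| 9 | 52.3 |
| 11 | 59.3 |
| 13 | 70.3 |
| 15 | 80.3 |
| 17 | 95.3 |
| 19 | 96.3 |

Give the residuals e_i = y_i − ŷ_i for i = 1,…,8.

-6, 1, 5, 1, 1, 0, 4, -6

x=5: ŷ = -2.2 + 5.5·5 = 25.3; e = 19.3 − 25.3 = -6
x=7: ŷ = -2.2 + 5.5·7 = 36.3; e = 37.3 − 36.3 = 1
x=9: ŷ = -2.2 + 5.5·9 = 47.3; e = 52.3 − 47.3 = 5
x=11: ŷ = -2.2 + 5.5·11 = 58.3; e = 59.3 − 58.3 = 1
x=13: ŷ = -2.2 + 5.5·13 = 69.3; e = 70.3 − 69.3 = 1
x=15: ŷ = -2.2 + 5.5·15 = 80.3; e = 80.3 − 80.3 = 0
x=17: ŷ = -2.2 + 5.5·17 = 91.3; e = 95.3 − 91.3 = 4
x=19: ŷ = -2.2 + 5.5·19 = 102.3; e = 96.3 − 102.3 = -6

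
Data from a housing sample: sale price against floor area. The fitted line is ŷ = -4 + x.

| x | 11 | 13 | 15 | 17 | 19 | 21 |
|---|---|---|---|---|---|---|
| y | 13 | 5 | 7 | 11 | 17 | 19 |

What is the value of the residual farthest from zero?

x=11: ŷ = -4 + 11 = 7; e = 13 − 7 = 6
x=13: ŷ = -4 + 13 = 9; e = 5 − 9 = -4
x=15: ŷ = -4 + 15 = 11; e = 7 − 11 = -4
x=17: ŷ = -4 + 17 = 13; e = 11 − 13 = -2
x=19: ŷ = -4 + 19 = 15; e = 17 − 15 = 2
x=21: ŷ = -4 + 21 = 17; e = 19 − 17 = 2
Largest |e| is 6 at x = 11, residual 6.

e = 6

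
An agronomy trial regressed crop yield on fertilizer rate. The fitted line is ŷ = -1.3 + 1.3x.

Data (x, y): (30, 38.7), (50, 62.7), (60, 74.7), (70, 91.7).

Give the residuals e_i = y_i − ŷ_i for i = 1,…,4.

1, -1, -2, 2

x=30: ŷ = -1.3 + 1.3·30 = 37.7; e = 38.7 − 37.7 = 1
x=50: ŷ = -1.3 + 1.3·50 = 63.7; e = 62.7 − 63.7 = -1
x=60: ŷ = -1.3 + 1.3·60 = 76.7; e = 74.7 − 76.7 = -2
x=70: ŷ = -1.3 + 1.3·70 = 89.7; e = 91.7 − 89.7 = 2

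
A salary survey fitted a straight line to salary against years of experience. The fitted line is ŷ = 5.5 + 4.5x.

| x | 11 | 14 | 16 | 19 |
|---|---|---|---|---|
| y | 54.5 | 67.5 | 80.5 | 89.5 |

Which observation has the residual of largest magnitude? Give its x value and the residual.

x = 16, e = 3

x=11: ŷ = 5.5 + 4.5·11 = 55; e = 54.5 − 55 = -0.5
x=14: ŷ = 5.5 + 4.5·14 = 68.5; e = 67.5 − 68.5 = -1
x=16: ŷ = 5.5 + 4.5·16 = 77.5; e = 80.5 − 77.5 = 3
x=19: ŷ = 5.5 + 4.5·19 = 91; e = 89.5 − 91 = -1.5
Largest |e| is 3 at x = 16, residual 3.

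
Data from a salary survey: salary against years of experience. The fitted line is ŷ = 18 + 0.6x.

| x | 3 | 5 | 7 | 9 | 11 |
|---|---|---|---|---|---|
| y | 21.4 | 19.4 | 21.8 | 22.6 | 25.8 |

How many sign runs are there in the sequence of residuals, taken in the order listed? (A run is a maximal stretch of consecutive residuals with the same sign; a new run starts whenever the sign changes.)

3 runs

x=3: ŷ = 18 + 0.6·3 = 19.8; r = 21.4 − 19.8 = 1.6
x=5: ŷ = 18 + 0.6·5 = 21; r = 19.4 − 21 = -1.6
x=7: ŷ = 18 + 0.6·7 = 22.2; r = 21.8 − 22.2 = -0.4
x=9: ŷ = 18 + 0.6·9 = 23.4; r = 22.6 − 23.4 = -0.8
x=11: ŷ = 18 + 0.6·11 = 24.6; r = 25.8 − 24.6 = 1.2
Signs: + − − − +
Runs: +×1, −×3, +×1 → 3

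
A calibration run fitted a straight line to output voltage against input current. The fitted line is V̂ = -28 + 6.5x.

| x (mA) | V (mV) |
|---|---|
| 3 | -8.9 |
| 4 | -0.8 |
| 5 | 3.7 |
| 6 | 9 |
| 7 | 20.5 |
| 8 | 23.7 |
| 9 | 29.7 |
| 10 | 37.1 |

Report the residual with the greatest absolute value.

x=3: V̂ = -28 + 6.5·3 = -8.5; e = -8.9 − (-8.5) = -0.4
x=4: V̂ = -28 + 6.5·4 = -2; e = -0.8 − (-2) = 1.2
x=5: V̂ = -28 + 6.5·5 = 4.5; e = 3.7 − 4.5 = -0.8
x=6: V̂ = -28 + 6.5·6 = 11; e = 9 − 11 = -2
x=7: V̂ = -28 + 6.5·7 = 17.5; e = 20.5 − 17.5 = 3
x=8: V̂ = -28 + 6.5·8 = 24; e = 23.7 − 24 = -0.3
x=9: V̂ = -28 + 6.5·9 = 30.5; e = 29.7 − 30.5 = -0.8
x=10: V̂ = -28 + 6.5·10 = 37; e = 37.1 − 37 = 0.1
Largest |e| is 3 at x = 7, residual 3.

e = 3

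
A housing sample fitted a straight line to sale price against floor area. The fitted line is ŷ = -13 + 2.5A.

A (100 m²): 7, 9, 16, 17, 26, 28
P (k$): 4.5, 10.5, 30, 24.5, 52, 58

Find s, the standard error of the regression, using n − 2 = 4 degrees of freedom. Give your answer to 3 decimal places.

s = 3.000

A=7: ŷ = -13 + 2.5·7 = 4.5; e = 4.5 − 4.5 = 0
A=9: ŷ = -13 + 2.5·9 = 9.5; e = 10.5 − 9.5 = 1
A=16: ŷ = -13 + 2.5·16 = 27; e = 30 − 27 = 3
A=17: ŷ = -13 + 2.5·17 = 29.5; e = 24.5 − 29.5 = -5
A=26: ŷ = -13 + 2.5·26 = 52; e = 52 − 52 = 0
A=28: ŷ = -13 + 2.5·28 = 57; e = 58 − 57 = 1
SSE = 0 + 1 + 9 + 25 + 0 + 1 = 36
s = √(36/4) = √9 ≈ 3.000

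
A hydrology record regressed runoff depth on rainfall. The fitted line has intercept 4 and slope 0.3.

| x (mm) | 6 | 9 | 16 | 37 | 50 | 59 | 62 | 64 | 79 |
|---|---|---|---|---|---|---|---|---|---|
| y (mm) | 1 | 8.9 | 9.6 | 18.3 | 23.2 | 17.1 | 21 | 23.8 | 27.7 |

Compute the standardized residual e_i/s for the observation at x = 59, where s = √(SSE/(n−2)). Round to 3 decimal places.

-1.357

x=6: ŷ = 4 + 0.3·6 = 5.8; e = 1 − 5.8 = -4.8
x=9: ŷ = 4 + 0.3·9 = 6.7; e = 8.9 − 6.7 = 2.2
x=16: ŷ = 4 + 0.3·16 = 8.8; e = 9.6 − 8.8 = 0.8
x=37: ŷ = 4 + 0.3·37 = 15.1; e = 18.3 − 15.1 = 3.2
x=50: ŷ = 4 + 0.3·50 = 19; e = 23.2 − 19 = 4.2
x=59: ŷ = 4 + 0.3·59 = 21.7; e = 17.1 − 21.7 = -4.6
x=62: ŷ = 4 + 0.3·62 = 22.6; e = 21 − 22.6 = -1.6
x=64: ŷ = 4 + 0.3·64 = 23.2; e = 23.8 − 23.2 = 0.6
x=79: ŷ = 4 + 0.3·79 = 27.7; e = 27.7 − 27.7 = 0
SSE = 23.04 + 4.84 + 0.64 + 10.24 + 17.64 + 21.16 + 2.56 + 0.36 + 0 = 80.48
s = √(80.48/7) = 3.39074
e/s = -4.6 / 3.39074 = -1.357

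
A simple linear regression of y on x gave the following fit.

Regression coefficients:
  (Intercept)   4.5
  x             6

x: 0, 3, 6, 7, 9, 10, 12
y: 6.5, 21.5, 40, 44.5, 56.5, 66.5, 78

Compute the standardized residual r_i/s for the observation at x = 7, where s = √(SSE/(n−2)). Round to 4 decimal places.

x=0: ŷ = 4.5 + 6·0 = 4.5; r = 6.5 − 4.5 = 2
x=3: ŷ = 4.5 + 6·3 = 22.5; r = 21.5 − 22.5 = -1
x=6: ŷ = 4.5 + 6·6 = 40.5; r = 40 − 40.5 = -0.5
x=7: ŷ = 4.5 + 6·7 = 46.5; r = 44.5 − 46.5 = -2
x=9: ŷ = 4.5 + 6·9 = 58.5; r = 56.5 − 58.5 = -2
x=10: ŷ = 4.5 + 6·10 = 64.5; r = 66.5 − 64.5 = 2
x=12: ŷ = 4.5 + 6·12 = 76.5; r = 78 − 76.5 = 1.5
SSE = 4 + 1 + 0.25 + 4 + 4 + 4 + 2.25 = 19.5
s = √(19.5/5) = 1.97484
r/s = -2 / 1.97484 = -1.0127

-1.0127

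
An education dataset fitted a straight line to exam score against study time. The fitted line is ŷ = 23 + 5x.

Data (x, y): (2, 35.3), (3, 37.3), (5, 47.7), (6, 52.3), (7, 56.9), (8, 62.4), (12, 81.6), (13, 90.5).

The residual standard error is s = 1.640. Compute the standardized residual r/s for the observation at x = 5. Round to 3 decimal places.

-0.183

ŷ = 23 + 5·5 = 48
r = 47.7 − 48 = -0.3
r/s = -0.3 / 1.640 = -0.183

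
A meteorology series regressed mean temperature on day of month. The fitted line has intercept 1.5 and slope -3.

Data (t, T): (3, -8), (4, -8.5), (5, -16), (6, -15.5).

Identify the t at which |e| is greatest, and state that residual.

t=3: T̂ = 1.5 − 3·3 = -7.5; e = -8 − (-7.5) = -0.5
t=4: T̂ = 1.5 − 3·4 = -10.5; e = -8.5 − (-10.5) = 2
t=5: T̂ = 1.5 − 3·5 = -13.5; e = -16 − (-13.5) = -2.5
t=6: T̂ = 1.5 − 3·6 = -16.5; e = -15.5 − (-16.5) = 1
Largest |e| is 2.5 at t = 5, residual -2.5.

t = 5, e = -2.5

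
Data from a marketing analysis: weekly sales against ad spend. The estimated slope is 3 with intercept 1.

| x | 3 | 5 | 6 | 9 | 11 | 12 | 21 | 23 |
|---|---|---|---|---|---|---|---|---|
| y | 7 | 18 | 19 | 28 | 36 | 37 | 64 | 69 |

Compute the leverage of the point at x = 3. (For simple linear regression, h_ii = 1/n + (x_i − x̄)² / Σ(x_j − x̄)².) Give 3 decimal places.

h = 0.307

x̄ = (3 + 5 + 6 + 9 + 11 + 12 + 21 + 23)/8 = 11.25
Σ(x − x̄)² = 68.0625 + 39.0625 + 27.5625 + 5.0625 + 0.0625 + 0.5625 + 95.0625 + 138.062 = 373.5
h = 1/8 + (-8.25)²/373.5 = 0.125 + 0.182229 = 0.307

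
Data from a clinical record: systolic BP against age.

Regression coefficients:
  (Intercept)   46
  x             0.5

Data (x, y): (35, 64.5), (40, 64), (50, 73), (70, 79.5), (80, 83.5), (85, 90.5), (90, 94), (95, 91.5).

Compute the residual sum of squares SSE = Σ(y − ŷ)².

SSE = 34.5

x=35: ŷ = 46 + 0.5·35 = 63.5; e = 64.5 − 63.5 = 1
x=40: ŷ = 46 + 0.5·40 = 66; e = 64 − 66 = -2
x=50: ŷ = 46 + 0.5·50 = 71; e = 73 − 71 = 2
x=70: ŷ = 46 + 0.5·70 = 81; e = 79.5 − 81 = -1.5
x=80: ŷ = 46 + 0.5·80 = 86; e = 83.5 − 86 = -2.5
x=85: ŷ = 46 + 0.5·85 = 88.5; e = 90.5 − 88.5 = 2
x=90: ŷ = 46 + 0.5·90 = 91; e = 94 − 91 = 3
x=95: ŷ = 46 + 0.5·95 = 93.5; e = 91.5 − 93.5 = -2
SSE = 1 + 4 + 4 + 2.25 + 6.25 + 4 + 9 + 4 = 34.5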